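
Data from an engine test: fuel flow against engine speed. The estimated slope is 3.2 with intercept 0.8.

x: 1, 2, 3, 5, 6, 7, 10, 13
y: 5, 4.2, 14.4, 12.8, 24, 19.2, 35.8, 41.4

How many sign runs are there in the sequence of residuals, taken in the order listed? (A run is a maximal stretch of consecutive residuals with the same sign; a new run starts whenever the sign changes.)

x=1: ŷ = 0.8 + 3.2·1 = 4; r = 5 − 4 = 1
x=2: ŷ = 0.8 + 3.2·2 = 7.2; r = 4.2 − 7.2 = -3
x=3: ŷ = 0.8 + 3.2·3 = 10.4; r = 14.4 − 10.4 = 4
x=5: ŷ = 0.8 + 3.2·5 = 16.8; r = 12.8 − 16.8 = -4
x=6: ŷ = 0.8 + 3.2·6 = 20; r = 24 − 20 = 4
x=7: ŷ = 0.8 + 3.2·7 = 23.2; r = 19.2 − 23.2 = -4
x=10: ŷ = 0.8 + 3.2·10 = 32.8; r = 35.8 − 32.8 = 3
x=13: ŷ = 0.8 + 3.2·13 = 42.4; r = 41.4 − 42.4 = -1
Signs: + − + − + − + −
Runs: +×1, −×1, +×1, −×1, +×1, −×1, +×1, −×1 → 8

8 runs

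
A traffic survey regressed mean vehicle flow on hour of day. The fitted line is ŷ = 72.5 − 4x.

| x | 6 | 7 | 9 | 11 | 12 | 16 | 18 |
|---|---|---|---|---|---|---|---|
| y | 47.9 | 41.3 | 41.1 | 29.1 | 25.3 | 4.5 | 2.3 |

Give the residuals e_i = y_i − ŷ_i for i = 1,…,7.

x=6: ŷ = 72.5 − 4·6 = 48.5; e = 47.9 − 48.5 = -0.6
x=7: ŷ = 72.5 − 4·7 = 44.5; e = 41.3 − 44.5 = -3.2
x=9: ŷ = 72.5 − 4·9 = 36.5; e = 41.1 − 36.5 = 4.6
x=11: ŷ = 72.5 − 4·11 = 28.5; e = 29.1 − 28.5 = 0.6
x=12: ŷ = 72.5 − 4·12 = 24.5; e = 25.3 − 24.5 = 0.8
x=16: ŷ = 72.5 − 4·16 = 8.5; e = 4.5 − 8.5 = -4
x=18: ŷ = 72.5 − 4·18 = 0.5; e = 2.3 − 0.5 = 1.8

-0.6, -3.2, 4.6, 0.6, 0.8, -4, 1.8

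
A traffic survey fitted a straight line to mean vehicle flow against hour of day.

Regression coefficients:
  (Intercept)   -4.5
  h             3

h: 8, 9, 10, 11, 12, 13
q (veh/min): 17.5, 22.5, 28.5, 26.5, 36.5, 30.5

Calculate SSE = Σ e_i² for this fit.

h=8: q̂ = -4.5 + 3·8 = 19.5; e = 17.5 − 19.5 = -2
h=9: q̂ = -4.5 + 3·9 = 22.5; e = 22.5 − 22.5 = 0
h=10: q̂ = -4.5 + 3·10 = 25.5; e = 28.5 − 25.5 = 3
h=11: q̂ = -4.5 + 3·11 = 28.5; e = 26.5 − 28.5 = -2
h=12: q̂ = -4.5 + 3·12 = 31.5; e = 36.5 − 31.5 = 5
h=13: q̂ = -4.5 + 3·13 = 34.5; e = 30.5 − 34.5 = -4
SSE = 4 + 0 + 9 + 4 + 25 + 16 = 58

SSE = 58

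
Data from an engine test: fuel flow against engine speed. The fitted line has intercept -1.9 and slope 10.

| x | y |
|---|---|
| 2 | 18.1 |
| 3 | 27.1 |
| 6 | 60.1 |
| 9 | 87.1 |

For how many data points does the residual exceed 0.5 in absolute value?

3

x=2: ŷ = -1.9 + 10·2 = 18.1; r = 18.1 − 18.1 = 0
x=3: ŷ = -1.9 + 10·3 = 28.1; r = 27.1 − 28.1 = -1
x=6: ŷ = -1.9 + 10·6 = 58.1; r = 60.1 − 58.1 = 2
x=9: ŷ = -1.9 + 10·9 = 88.1; r = 87.1 − 88.1 = -1
|r| > 0.5: x=3 (|r|=1), x=6 (|r|=2), x=9 (|r|=1) → 3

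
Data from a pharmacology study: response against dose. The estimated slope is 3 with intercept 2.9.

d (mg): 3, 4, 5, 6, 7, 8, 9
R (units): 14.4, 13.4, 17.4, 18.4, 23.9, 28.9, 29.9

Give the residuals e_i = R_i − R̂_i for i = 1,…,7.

2.5, -1.5, -0.5, -2.5, 0, 2, 0

d=3: R̂ = 2.9 + 3·3 = 11.9; e = 14.4 − 11.9 = 2.5
d=4: R̂ = 2.9 + 3·4 = 14.9; e = 13.4 − 14.9 = -1.5
d=5: R̂ = 2.9 + 3·5 = 17.9; e = 17.4 − 17.9 = -0.5
d=6: R̂ = 2.9 + 3·6 = 20.9; e = 18.4 − 20.9 = -2.5
d=7: R̂ = 2.9 + 3·7 = 23.9; e = 23.9 − 23.9 = 0
d=8: R̂ = 2.9 + 3·8 = 26.9; e = 28.9 − 26.9 = 2
d=9: R̂ = 2.9 + 3·9 = 29.9; e = 29.9 − 29.9 = 0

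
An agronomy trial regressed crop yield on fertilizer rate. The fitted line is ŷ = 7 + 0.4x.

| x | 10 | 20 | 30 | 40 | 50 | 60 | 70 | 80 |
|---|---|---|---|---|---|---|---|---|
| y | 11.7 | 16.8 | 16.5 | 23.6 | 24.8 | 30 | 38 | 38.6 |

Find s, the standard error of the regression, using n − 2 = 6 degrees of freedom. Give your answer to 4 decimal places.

x=10: ŷ = 7 + 0.4·10 = 11; r = 11.7 − 11 = 0.7
x=20: ŷ = 7 + 0.4·20 = 15; r = 16.8 − 15 = 1.8
x=30: ŷ = 7 + 0.4·30 = 19; r = 16.5 − 19 = -2.5
x=40: ŷ = 7 + 0.4·40 = 23; r = 23.6 − 23 = 0.6
x=50: ŷ = 7 + 0.4·50 = 27; r = 24.8 − 27 = -2.2
x=60: ŷ = 7 + 0.4·60 = 31; r = 30 − 31 = -1
x=70: ŷ = 7 + 0.4·70 = 35; r = 38 − 35 = 3
x=80: ŷ = 7 + 0.4·80 = 39; r = 38.6 − 39 = -0.4
SSE = 0.49 + 3.24 + 6.25 + 0.36 + 4.84 + 1 + 9 + 0.16 = 25.34
s = √(25.34/6) = √4.22333 ≈ 2.0551

s = 2.0551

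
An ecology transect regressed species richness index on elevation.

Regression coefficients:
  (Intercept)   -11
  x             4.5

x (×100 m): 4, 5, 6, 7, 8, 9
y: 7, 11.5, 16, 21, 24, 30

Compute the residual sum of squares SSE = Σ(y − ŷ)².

SSE = 1.5

x=4: ŷ = -11 + 4.5·4 = 7; r = 7 − 7 = 0
x=5: ŷ = -11 + 4.5·5 = 11.5; r = 11.5 − 11.5 = 0
x=6: ŷ = -11 + 4.5·6 = 16; r = 16 − 16 = 0
x=7: ŷ = -11 + 4.5·7 = 20.5; r = 21 − 20.5 = 0.5
x=8: ŷ = -11 + 4.5·8 = 25; r = 24 − 25 = -1
x=9: ŷ = -11 + 4.5·9 = 29.5; r = 30 − 29.5 = 0.5
SSE = 0 + 0 + 0 + 0.25 + 1 + 0.25 = 1.5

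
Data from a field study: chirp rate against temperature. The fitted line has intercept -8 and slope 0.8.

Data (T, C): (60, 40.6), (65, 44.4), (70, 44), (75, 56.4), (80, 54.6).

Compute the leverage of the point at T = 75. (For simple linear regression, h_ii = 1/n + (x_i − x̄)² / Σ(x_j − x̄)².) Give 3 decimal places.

T̄ = (60 + 65 + 70 + 75 + 80)/5 = 70
Σ(T − T̄)² = 100 + 25 + 0 + 25 + 100 = 250
h = 1/5 + (5)²/250 = 0.2 + 0.1 = 0.300

h = 0.300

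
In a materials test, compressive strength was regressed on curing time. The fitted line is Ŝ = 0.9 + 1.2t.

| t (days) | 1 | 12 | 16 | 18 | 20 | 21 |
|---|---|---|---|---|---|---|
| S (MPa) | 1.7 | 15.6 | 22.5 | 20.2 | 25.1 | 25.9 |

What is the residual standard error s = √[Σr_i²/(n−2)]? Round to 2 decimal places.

t=1: Ŝ = 0.9 + 1.2·1 = 2.1; r = 1.7 − 2.1 = -0.4
t=12: Ŝ = 0.9 + 1.2·12 = 15.3; r = 15.6 − 15.3 = 0.3
t=16: Ŝ = 0.9 + 1.2·16 = 20.1; r = 22.5 − 20.1 = 2.4
t=18: Ŝ = 0.9 + 1.2·18 = 22.5; r = 20.2 − 22.5 = -2.3
t=20: Ŝ = 0.9 + 1.2·20 = 24.9; r = 25.1 − 24.9 = 0.2
t=21: Ŝ = 0.9 + 1.2·21 = 26.1; r = 25.9 − 26.1 = -0.2
SSE = 0.16 + 0.09 + 5.76 + 5.29 + 0.04 + 0.04 = 11.38
s = √(11.38/4) = √2.845 ≈ 1.69

s = 1.69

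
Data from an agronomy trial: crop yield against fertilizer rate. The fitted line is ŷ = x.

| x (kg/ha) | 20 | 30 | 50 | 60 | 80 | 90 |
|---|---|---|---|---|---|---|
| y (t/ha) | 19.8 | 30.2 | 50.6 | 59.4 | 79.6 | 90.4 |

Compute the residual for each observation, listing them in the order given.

x=20: ŷ = 20 = 20; e = 19.8 − 20 = -0.2
x=30: ŷ = 30 = 30; e = 30.2 − 30 = 0.2
x=50: ŷ = 50 = 50; e = 50.6 − 50 = 0.6
x=60: ŷ = 60 = 60; e = 59.4 − 60 = -0.6
x=80: ŷ = 80 = 80; e = 79.6 − 80 = -0.4
x=90: ŷ = 90 = 90; e = 90.4 − 90 = 0.4

-0.2, 0.2, 0.6, -0.6, -0.4, 0.4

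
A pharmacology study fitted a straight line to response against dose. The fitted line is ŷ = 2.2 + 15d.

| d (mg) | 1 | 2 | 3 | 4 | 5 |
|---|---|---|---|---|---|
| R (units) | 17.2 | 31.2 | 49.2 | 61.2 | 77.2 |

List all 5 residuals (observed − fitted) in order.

d=1: ŷ = 2.2 + 15·1 = 17.2; e = 17.2 − 17.2 = 0
d=2: ŷ = 2.2 + 15·2 = 32.2; e = 31.2 − 32.2 = -1
d=3: ŷ = 2.2 + 15·3 = 47.2; e = 49.2 − 47.2 = 2
d=4: ŷ = 2.2 + 15·4 = 62.2; e = 61.2 − 62.2 = -1
d=5: ŷ = 2.2 + 15·5 = 77.2; e = 77.2 − 77.2 = 0

0, -1, 2, -1, 0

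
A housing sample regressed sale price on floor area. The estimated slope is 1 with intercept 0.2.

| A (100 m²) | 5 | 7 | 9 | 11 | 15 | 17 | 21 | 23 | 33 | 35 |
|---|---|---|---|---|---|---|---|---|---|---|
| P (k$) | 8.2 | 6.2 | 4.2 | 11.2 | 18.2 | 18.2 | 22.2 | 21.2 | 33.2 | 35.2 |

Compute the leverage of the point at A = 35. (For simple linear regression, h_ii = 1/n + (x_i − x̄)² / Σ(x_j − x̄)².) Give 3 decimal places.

h = 0.410

Ā = (5 + 7 + 9 + 11 + 15 + 17 + 21 + 23 + 33 + 35)/10 = 17.6
Σ(A − Ā)² = 158.76 + 112.36 + 73.96 + 43.56 + 6.76 + 0.36 + 11.56 + 29.16 + 237.16 + 302.76 = 976.4
h = 1/10 + (17.4)²/976.4 = 0.1 + 0.310078 = 0.410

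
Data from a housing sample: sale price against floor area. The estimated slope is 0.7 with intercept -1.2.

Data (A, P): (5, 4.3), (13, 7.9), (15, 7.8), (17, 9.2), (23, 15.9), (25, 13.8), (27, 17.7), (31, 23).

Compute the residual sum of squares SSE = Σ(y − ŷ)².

SSE = 22

A=5: P̂ = -1.2 + 0.7·5 = 2.3; r = 4.3 − 2.3 = 2
A=13: P̂ = -1.2 + 0.7·13 = 7.9; r = 7.9 − 7.9 = 0
A=15: P̂ = -1.2 + 0.7·15 = 9.3; r = 7.8 − 9.3 = -1.5
A=17: P̂ = -1.2 + 0.7·17 = 10.7; r = 9.2 − 10.7 = -1.5
A=23: P̂ = -1.2 + 0.7·23 = 14.9; r = 15.9 − 14.9 = 1
A=25: P̂ = -1.2 + 0.7·25 = 16.3; r = 13.8 − 16.3 = -2.5
A=27: P̂ = -1.2 + 0.7·27 = 17.7; r = 17.7 − 17.7 = 0
A=31: P̂ = -1.2 + 0.7·31 = 20.5; r = 23 − 20.5 = 2.5
SSE = 4 + 0 + 2.25 + 2.25 + 1 + 6.25 + 0 + 6.25 = 22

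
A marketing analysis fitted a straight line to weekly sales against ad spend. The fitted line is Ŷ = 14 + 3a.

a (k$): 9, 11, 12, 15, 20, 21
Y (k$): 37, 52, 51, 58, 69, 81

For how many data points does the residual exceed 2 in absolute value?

4

a=9: Ŷ = 14 + 3·9 = 41; e = 37 − 41 = -4
a=11: Ŷ = 14 + 3·11 = 47; e = 52 − 47 = 5
a=12: Ŷ = 14 + 3·12 = 50; e = 51 − 50 = 1
a=15: Ŷ = 14 + 3·15 = 59; e = 58 − 59 = -1
a=20: Ŷ = 14 + 3·20 = 74; e = 69 − 74 = -5
a=21: Ŷ = 14 + 3·21 = 77; e = 81 − 77 = 4
|e| > 2: a=9 (|e|=4), a=11 (|e|=5), a=20 (|e|=5), a=21 (|e|=4) → 4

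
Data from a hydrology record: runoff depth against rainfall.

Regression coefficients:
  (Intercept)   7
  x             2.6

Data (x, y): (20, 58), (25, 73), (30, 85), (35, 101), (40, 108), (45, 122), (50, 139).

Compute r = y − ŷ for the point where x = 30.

ŷ = 7 + 2.6·30 = 85
r = 85 − 85 = 0

r = 0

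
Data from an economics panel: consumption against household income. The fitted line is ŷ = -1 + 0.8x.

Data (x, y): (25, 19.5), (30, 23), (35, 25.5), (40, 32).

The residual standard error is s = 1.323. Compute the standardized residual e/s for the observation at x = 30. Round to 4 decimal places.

ŷ = -1 + 0.8·30 = 23
e = 23 − 23 = 0
e/s = 0 / 1.323 = 0.0000

0.0000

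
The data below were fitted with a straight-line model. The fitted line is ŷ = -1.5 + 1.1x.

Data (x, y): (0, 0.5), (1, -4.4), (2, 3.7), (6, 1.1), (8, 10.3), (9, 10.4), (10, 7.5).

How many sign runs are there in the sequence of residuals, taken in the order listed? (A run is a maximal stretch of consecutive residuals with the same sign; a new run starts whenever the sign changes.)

x=0: ŷ = -1.5 + 1.1·0 = -1.5; r = 0.5 − (-1.5) = 2
x=1: ŷ = -1.5 + 1.1·1 = -0.4; r = -4.4 − (-0.4) = -4
x=2: ŷ = -1.5 + 1.1·2 = 0.7; r = 3.7 − 0.7 = 3
x=6: ŷ = -1.5 + 1.1·6 = 5.1; r = 1.1 − 5.1 = -4
x=8: ŷ = -1.5 + 1.1·8 = 7.3; r = 10.3 − 7.3 = 3
x=9: ŷ = -1.5 + 1.1·9 = 8.4; r = 10.4 − 8.4 = 2
x=10: ŷ = -1.5 + 1.1·10 = 9.5; r = 7.5 − 9.5 = -2
Signs: + − + − + + −
Runs: +×1, −×1, +×1, −×1, +×2, −×1 → 6

6 runs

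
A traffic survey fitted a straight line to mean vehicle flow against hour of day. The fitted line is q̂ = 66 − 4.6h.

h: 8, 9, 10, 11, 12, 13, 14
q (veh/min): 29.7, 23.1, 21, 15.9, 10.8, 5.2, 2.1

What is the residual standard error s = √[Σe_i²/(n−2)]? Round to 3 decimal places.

s = 1.000

h=8: q̂ = 66 − 4.6·8 = 29.2; e = 29.7 − 29.2 = 0.5
h=9: q̂ = 66 − 4.6·9 = 24.6; e = 23.1 − 24.6 = -1.5
h=10: q̂ = 66 − 4.6·10 = 20; e = 21 − 20 = 1
h=11: q̂ = 66 − 4.6·11 = 15.4; e = 15.9 − 15.4 = 0.5
h=12: q̂ = 66 − 4.6·12 = 10.8; e = 10.8 − 10.8 = 0
h=13: q̂ = 66 − 4.6·13 = 6.2; e = 5.2 − 6.2 = -1
h=14: q̂ = 66 − 4.6·14 = 1.6; e = 2.1 − 1.6 = 0.5
SSE = 0.25 + 2.25 + 1 + 0.25 + 0 + 1 + 0.25 = 5
s = √(5/5) = √1 ≈ 1.000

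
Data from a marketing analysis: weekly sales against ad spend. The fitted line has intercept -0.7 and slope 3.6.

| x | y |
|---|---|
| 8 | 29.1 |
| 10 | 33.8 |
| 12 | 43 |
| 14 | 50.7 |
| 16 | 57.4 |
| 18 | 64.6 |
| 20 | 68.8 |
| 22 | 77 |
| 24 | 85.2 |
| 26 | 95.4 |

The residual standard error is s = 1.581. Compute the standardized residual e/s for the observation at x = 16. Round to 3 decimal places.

0.316

ŷ = -0.7 + 3.6·16 = 56.9
e = 57.4 − 56.9 = 0.5
e/s = 0.5 / 1.581 = 0.316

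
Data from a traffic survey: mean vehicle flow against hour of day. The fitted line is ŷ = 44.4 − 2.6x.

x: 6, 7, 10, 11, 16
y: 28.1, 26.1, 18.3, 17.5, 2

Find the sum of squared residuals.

SSE = 4.04

x=6: ŷ = 44.4 − 2.6·6 = 28.8; r = 28.1 − 28.8 = -0.7
x=7: ŷ = 44.4 − 2.6·7 = 26.2; r = 26.1 − 26.2 = -0.1
x=10: ŷ = 44.4 − 2.6·10 = 18.4; r = 18.3 − 18.4 = -0.1
x=11: ŷ = 44.4 − 2.6·11 = 15.8; r = 17.5 − 15.8 = 1.7
x=16: ŷ = 44.4 − 2.6·16 = 2.8; r = 2 − 2.8 = -0.8
SSE = 0.49 + 0.01 + 0.01 + 2.89 + 0.64 = 4.04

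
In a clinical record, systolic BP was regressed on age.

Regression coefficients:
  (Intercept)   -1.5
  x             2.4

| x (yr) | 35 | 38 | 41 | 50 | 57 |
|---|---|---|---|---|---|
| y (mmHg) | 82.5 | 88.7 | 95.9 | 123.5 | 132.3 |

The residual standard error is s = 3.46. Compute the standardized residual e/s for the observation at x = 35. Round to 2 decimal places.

0.00

ŷ = -1.5 + 2.4·35 = 82.5
e = 82.5 − 82.5 = 0
e/s = 0 / 3.46 = 0.00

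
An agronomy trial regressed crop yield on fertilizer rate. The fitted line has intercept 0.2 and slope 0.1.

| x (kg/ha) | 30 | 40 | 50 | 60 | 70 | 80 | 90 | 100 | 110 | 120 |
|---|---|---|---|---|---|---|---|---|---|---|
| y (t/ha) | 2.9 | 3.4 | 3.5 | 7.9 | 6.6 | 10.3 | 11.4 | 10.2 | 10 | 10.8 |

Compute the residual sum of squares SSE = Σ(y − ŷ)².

SSE = 19.52

x=30: ŷ = 0.2 + 0.1·30 = 3.2; e = 2.9 − 3.2 = -0.3
x=40: ŷ = 0.2 + 0.1·40 = 4.2; e = 3.4 − 4.2 = -0.8
x=50: ŷ = 0.2 + 0.1·50 = 5.2; e = 3.5 − 5.2 = -1.7
x=60: ŷ = 0.2 + 0.1·60 = 6.2; e = 7.9 − 6.2 = 1.7
x=70: ŷ = 0.2 + 0.1·70 = 7.2; e = 6.6 − 7.2 = -0.6
x=80: ŷ = 0.2 + 0.1·80 = 8.2; e = 10.3 − 8.2 = 2.1
x=90: ŷ = 0.2 + 0.1·90 = 9.2; e = 11.4 − 9.2 = 2.2
x=100: ŷ = 0.2 + 0.1·100 = 10.2; e = 10.2 − 10.2 = 0
x=110: ŷ = 0.2 + 0.1·110 = 11.2; e = 10 − 11.2 = -1.2
x=120: ŷ = 0.2 + 0.1·120 = 12.2; e = 10.8 − 12.2 = -1.4
SSE = 0.09 + 0.64 + 2.89 + 2.89 + 0.36 + 4.41 + 4.84 + 0 + 1.44 + 1.96 = 19.52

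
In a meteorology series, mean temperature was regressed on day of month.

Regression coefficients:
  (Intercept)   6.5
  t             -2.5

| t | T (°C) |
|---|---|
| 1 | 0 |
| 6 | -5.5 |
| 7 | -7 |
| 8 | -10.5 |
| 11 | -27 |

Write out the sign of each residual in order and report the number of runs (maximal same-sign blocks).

3 runs

t=1: T̂ = 6.5 − 2.5·1 = 4; e = 0 − 4 = -4
t=6: T̂ = 6.5 − 2.5·6 = -8.5; e = -5.5 − (-8.5) = 3
t=7: T̂ = 6.5 − 2.5·7 = -11; e = -7 − (-11) = 4
t=8: T̂ = 6.5 − 2.5·8 = -13.5; e = -10.5 − (-13.5) = 3
t=11: T̂ = 6.5 − 2.5·11 = -21; e = -27 − (-21) = -6
Signs: − + + + −
Runs: −×1, +×3, −×1 → 3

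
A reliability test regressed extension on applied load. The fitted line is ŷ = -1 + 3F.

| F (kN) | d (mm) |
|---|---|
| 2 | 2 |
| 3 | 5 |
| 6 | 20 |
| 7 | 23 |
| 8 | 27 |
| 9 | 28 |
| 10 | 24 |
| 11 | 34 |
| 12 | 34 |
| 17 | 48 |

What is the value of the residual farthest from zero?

e = -5

F=2: ŷ = -1 + 3·2 = 5; e = 2 − 5 = -3
F=3: ŷ = -1 + 3·3 = 8; e = 5 − 8 = -3
F=6: ŷ = -1 + 3·6 = 17; e = 20 − 17 = 3
F=7: ŷ = -1 + 3·7 = 20; e = 23 − 20 = 3
F=8: ŷ = -1 + 3·8 = 23; e = 27 − 23 = 4
F=9: ŷ = -1 + 3·9 = 26; e = 28 − 26 = 2
F=10: ŷ = -1 + 3·10 = 29; e = 24 − 29 = -5
F=11: ŷ = -1 + 3·11 = 32; e = 34 − 32 = 2
F=12: ŷ = -1 + 3·12 = 35; e = 34 − 35 = -1
F=17: ŷ = -1 + 3·17 = 50; e = 48 − 50 = -2
Largest |e| is 5 at F = 10, residual -5.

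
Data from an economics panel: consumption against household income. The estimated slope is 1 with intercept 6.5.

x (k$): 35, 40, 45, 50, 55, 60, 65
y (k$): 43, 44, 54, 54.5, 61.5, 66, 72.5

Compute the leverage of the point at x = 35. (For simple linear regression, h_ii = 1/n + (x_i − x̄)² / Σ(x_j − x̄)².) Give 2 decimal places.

h = 0.46

x̄ = (35 + 40 + 45 + 50 + 55 + 60 + 65)/7 = 50
Σ(x − x̄)² = 225 + 100 + 25 + 0 + 25 + 100 + 225 = 700
h = 1/7 + (-15)²/700 = 0.142857 + 0.321429 = 0.46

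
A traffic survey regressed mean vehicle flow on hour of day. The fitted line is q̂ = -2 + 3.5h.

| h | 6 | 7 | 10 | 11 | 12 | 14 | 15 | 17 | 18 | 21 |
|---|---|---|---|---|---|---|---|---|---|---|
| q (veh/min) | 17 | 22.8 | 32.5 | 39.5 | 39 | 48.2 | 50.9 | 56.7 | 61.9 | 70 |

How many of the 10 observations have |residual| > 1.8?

2

h=6: q̂ = -2 + 3.5·6 = 19; r = 17 − 19 = -2
h=7: q̂ = -2 + 3.5·7 = 22.5; r = 22.8 − 22.5 = 0.3
h=10: q̂ = -2 + 3.5·10 = 33; r = 32.5 − 33 = -0.5
h=11: q̂ = -2 + 3.5·11 = 36.5; r = 39.5 − 36.5 = 3
h=12: q̂ = -2 + 3.5·12 = 40; r = 39 − 40 = -1
h=14: q̂ = -2 + 3.5·14 = 47; r = 48.2 − 47 = 1.2
h=15: q̂ = -2 + 3.5·15 = 50.5; r = 50.9 − 50.5 = 0.4
h=17: q̂ = -2 + 3.5·17 = 57.5; r = 56.7 − 57.5 = -0.8
h=18: q̂ = -2 + 3.5·18 = 61; r = 61.9 − 61 = 0.9
h=21: q̂ = -2 + 3.5·21 = 71.5; r = 70 − 71.5 = -1.5
|r| > 1.8: h=6 (|r|=2), h=11 (|r|=3) → 2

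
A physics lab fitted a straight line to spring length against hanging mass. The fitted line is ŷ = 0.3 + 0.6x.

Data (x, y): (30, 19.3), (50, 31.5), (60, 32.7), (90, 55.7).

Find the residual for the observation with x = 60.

e = -3.6

ŷ = 0.3 + 0.6·60 = 36.3
e = 32.7 − 36.3 = -3.6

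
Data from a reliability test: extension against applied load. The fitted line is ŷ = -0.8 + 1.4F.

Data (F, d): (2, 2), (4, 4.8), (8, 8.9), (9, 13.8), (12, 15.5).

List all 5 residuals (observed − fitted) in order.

F=2: ŷ = -0.8 + 1.4·2 = 2; e = 2 − 2 = 0
F=4: ŷ = -0.8 + 1.4·4 = 4.8; e = 4.8 − 4.8 = 0
F=8: ŷ = -0.8 + 1.4·8 = 10.4; e = 8.9 − 10.4 = -1.5
F=9: ŷ = -0.8 + 1.4·9 = 11.8; e = 13.8 − 11.8 = 2
F=12: ŷ = -0.8 + 1.4·12 = 16; e = 15.5 − 16 = -0.5

0, 0, -1.5, 2, -0.5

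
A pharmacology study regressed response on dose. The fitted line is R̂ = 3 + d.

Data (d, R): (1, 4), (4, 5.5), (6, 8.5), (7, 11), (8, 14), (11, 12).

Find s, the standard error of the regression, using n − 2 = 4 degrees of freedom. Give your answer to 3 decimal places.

d=1: R̂ = 3 + 1 = 4; e = 4 − 4 = 0
d=4: R̂ = 3 + 4 = 7; e = 5.5 − 7 = -1.5
d=6: R̂ = 3 + 6 = 9; e = 8.5 − 9 = -0.5
d=7: R̂ = 3 + 7 = 10; e = 11 − 10 = 1
d=8: R̂ = 3 + 8 = 11; e = 14 − 11 = 3
d=11: R̂ = 3 + 11 = 14; e = 12 − 14 = -2
SSE = 0 + 2.25 + 0.25 + 1 + 9 + 4 = 16.5
s = √(16.5/4) = √4.125 ≈ 2.031

s = 2.031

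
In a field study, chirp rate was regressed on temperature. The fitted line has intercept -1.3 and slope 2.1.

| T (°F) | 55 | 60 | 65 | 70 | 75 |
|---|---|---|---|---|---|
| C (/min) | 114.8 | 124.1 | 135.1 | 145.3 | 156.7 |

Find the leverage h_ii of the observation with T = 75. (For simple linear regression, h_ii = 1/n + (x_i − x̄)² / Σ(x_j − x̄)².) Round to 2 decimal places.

h = 0.60

T̄ = (55 + 60 + 65 + 70 + 75)/5 = 65
Σ(T − T̄)² = 100 + 25 + 0 + 25 + 100 = 250
h = 1/5 + (10)²/250 = 0.2 + 0.4 = 0.60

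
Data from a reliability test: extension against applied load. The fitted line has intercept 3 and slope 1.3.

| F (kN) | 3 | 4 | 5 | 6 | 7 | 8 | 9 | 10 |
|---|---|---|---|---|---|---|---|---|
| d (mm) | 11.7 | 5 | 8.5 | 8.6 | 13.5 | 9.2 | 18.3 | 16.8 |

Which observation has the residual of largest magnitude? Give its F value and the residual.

F=3: d̂ = 3 + 1.3·3 = 6.9; e = 11.7 − 6.9 = 4.8
F=4: d̂ = 3 + 1.3·4 = 8.2; e = 5 − 8.2 = -3.2
F=5: d̂ = 3 + 1.3·5 = 9.5; e = 8.5 − 9.5 = -1
F=6: d̂ = 3 + 1.3·6 = 10.8; e = 8.6 − 10.8 = -2.2
F=7: d̂ = 3 + 1.3·7 = 12.1; e = 13.5 − 12.1 = 1.4
F=8: d̂ = 3 + 1.3·8 = 13.4; e = 9.2 − 13.4 = -4.2
F=9: d̂ = 3 + 1.3·9 = 14.7; e = 18.3 − 14.7 = 3.6
F=10: d̂ = 3 + 1.3·10 = 16; e = 16.8 − 16 = 0.8
Largest |e| is 4.8 at F = 3, residual 4.8.

F = 3, e = 4.8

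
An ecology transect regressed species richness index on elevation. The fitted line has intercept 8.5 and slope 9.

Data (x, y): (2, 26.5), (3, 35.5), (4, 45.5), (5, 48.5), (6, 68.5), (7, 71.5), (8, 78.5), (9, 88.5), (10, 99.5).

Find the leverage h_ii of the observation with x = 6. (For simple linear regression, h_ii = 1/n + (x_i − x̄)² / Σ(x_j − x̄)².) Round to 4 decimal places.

x̄ = (2 + 3 + 4 + 5 + 6 + 7 + 8 + 9 + 10)/9 = 6
Σ(x − x̄)² = 16 + 9 + 4 + 1 + 0 + 1 + 4 + 9 + 16 = 60
h = 1/9 + (0)²/60 = 0.111111 + 0 = 0.1111

h = 0.1111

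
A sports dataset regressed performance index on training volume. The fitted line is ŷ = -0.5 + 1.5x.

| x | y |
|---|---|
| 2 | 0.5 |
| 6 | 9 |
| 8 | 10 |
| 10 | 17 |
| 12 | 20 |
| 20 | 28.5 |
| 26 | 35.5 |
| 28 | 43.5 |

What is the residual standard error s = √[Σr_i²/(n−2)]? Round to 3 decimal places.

s = 2.345

x=2: ŷ = -0.5 + 1.5·2 = 2.5; r = 0.5 − 2.5 = -2
x=6: ŷ = -0.5 + 1.5·6 = 8.5; r = 9 − 8.5 = 0.5
x=8: ŷ = -0.5 + 1.5·8 = 11.5; r = 10 − 11.5 = -1.5
x=10: ŷ = -0.5 + 1.5·10 = 14.5; r = 17 − 14.5 = 2.5
x=12: ŷ = -0.5 + 1.5·12 = 17.5; r = 20 − 17.5 = 2.5
x=20: ŷ = -0.5 + 1.5·20 = 29.5; r = 28.5 − 29.5 = -1
x=26: ŷ = -0.5 + 1.5·26 = 38.5; r = 35.5 − 38.5 = -3
x=28: ŷ = -0.5 + 1.5·28 = 41.5; r = 43.5 − 41.5 = 2
SSE = 4 + 0.25 + 2.25 + 6.25 + 6.25 + 1 + 9 + 4 = 33
s = √(33/6) = √5.5 ≈ 2.345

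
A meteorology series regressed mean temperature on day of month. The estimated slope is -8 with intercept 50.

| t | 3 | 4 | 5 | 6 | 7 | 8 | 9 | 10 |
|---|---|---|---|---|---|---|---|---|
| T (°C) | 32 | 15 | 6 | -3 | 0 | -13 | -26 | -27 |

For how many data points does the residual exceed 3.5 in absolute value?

t=3: T̂ = 50 − 8·3 = 26; r = 32 − 26 = 6
t=4: T̂ = 50 − 8·4 = 18; r = 15 − 18 = -3
t=5: T̂ = 50 − 8·5 = 10; r = 6 − 10 = -4
t=6: T̂ = 50 − 8·6 = 2; r = -3 − 2 = -5
t=7: T̂ = 50 − 8·7 = -6; r = 0 − (-6) = 6
t=8: T̂ = 50 − 8·8 = -14; r = -13 − (-14) = 1
t=9: T̂ = 50 − 8·9 = -22; r = -26 − (-22) = -4
t=10: T̂ = 50 − 8·10 = -30; r = -27 − (-30) = 3
|r| > 3.5: t=3 (|r|=6), t=5 (|r|=4), t=6 (|r|=5), t=7 (|r|=6), t=9 (|r|=4) → 5

5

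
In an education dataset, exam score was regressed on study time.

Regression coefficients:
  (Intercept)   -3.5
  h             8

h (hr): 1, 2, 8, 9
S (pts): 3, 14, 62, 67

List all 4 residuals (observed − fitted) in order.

-1.5, 1.5, 1.5, -1.5

h=1: ŷ = -3.5 + 8·1 = 4.5; r = 3 − 4.5 = -1.5
h=2: ŷ = -3.5 + 8·2 = 12.5; r = 14 − 12.5 = 1.5
h=8: ŷ = -3.5 + 8·8 = 60.5; r = 62 − 60.5 = 1.5
h=9: ŷ = -3.5 + 8·9 = 68.5; r = 67 − 68.5 = -1.5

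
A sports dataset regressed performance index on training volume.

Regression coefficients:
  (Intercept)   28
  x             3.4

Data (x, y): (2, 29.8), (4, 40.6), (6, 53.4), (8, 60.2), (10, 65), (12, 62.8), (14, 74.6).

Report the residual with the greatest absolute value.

e = -6

x=2: ŷ = 28 + 3.4·2 = 34.8; e = 29.8 − 34.8 = -5
x=4: ŷ = 28 + 3.4·4 = 41.6; e = 40.6 − 41.6 = -1
x=6: ŷ = 28 + 3.4·6 = 48.4; e = 53.4 − 48.4 = 5
x=8: ŷ = 28 + 3.4·8 = 55.2; e = 60.2 − 55.2 = 5
x=10: ŷ = 28 + 3.4·10 = 62; e = 65 − 62 = 3
x=12: ŷ = 28 + 3.4·12 = 68.8; e = 62.8 − 68.8 = -6
x=14: ŷ = 28 + 3.4·14 = 75.6; e = 74.6 − 75.6 = -1
Largest |e| is 6 at x = 12, residual -6.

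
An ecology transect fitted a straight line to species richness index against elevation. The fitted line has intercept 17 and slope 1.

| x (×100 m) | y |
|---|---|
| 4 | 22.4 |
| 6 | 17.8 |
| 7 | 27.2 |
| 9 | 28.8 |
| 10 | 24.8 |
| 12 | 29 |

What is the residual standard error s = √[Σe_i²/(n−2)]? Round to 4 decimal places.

x=4: ŷ = 17 + 4 = 21; e = 22.4 − 21 = 1.4
x=6: ŷ = 17 + 6 = 23; e = 17.8 − 23 = -5.2
x=7: ŷ = 17 + 7 = 24; e = 27.2 − 24 = 3.2
x=9: ŷ = 17 + 9 = 26; e = 28.8 − 26 = 2.8
x=10: ŷ = 17 + 10 = 27; e = 24.8 − 27 = -2.2
x=12: ŷ = 17 + 12 = 29; e = 29 − 29 = 0
SSE = 1.96 + 27.04 + 10.24 + 7.84 + 4.84 + 0 = 51.92
s = √(51.92/4) = √12.98 ≈ 3.6028

s = 3.6028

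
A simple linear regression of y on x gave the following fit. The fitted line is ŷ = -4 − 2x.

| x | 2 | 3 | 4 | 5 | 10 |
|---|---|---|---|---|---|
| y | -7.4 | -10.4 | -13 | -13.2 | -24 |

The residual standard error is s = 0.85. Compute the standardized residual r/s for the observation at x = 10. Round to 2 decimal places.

0.00

ŷ = -4 − 2·10 = -24
r = -24 − (-24) = 0
r/s = 0 / 0.85 = 0.00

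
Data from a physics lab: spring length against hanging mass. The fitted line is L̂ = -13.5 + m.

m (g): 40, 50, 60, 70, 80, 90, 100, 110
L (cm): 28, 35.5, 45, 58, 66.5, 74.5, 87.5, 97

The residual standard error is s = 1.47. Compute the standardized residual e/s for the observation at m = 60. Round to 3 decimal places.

L̂ = -13.5 + 60 = 46.5
e = 45 − 46.5 = -1.5
e/s = -1.5 / 1.47 = -1.020

-1.020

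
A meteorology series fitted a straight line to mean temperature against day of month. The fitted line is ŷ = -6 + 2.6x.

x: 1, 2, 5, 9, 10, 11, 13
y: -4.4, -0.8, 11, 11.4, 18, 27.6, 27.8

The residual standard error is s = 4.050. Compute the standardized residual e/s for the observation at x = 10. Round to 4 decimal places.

-0.4938

ŷ = -6 + 2.6·10 = 20
e = 18 − 20 = -2
e/s = -2 / 4.050 = -0.4938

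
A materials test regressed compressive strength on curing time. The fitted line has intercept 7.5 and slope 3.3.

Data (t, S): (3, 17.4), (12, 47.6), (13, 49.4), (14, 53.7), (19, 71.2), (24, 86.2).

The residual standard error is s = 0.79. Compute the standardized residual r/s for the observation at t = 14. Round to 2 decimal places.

0.00

ŷ = 7.5 + 3.3·14 = 53.7
r = 53.7 − 53.7 = 0
r/s = 0 / 0.79 = 0.00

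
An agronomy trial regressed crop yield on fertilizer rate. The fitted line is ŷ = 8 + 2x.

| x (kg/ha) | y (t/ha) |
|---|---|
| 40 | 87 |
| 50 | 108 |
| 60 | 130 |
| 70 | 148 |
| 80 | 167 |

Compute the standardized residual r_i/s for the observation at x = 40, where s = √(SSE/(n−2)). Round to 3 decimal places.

x=40: ŷ = 8 + 2·40 = 88; r = 87 − 88 = -1
x=50: ŷ = 8 + 2·50 = 108; r = 108 − 108 = 0
x=60: ŷ = 8 + 2·60 = 128; r = 130 − 128 = 2
x=70: ŷ = 8 + 2·70 = 148; r = 148 − 148 = 0
x=80: ŷ = 8 + 2·80 = 168; r = 167 − 168 = -1
SSE = 1 + 0 + 4 + 0 + 1 = 6
s = √(6/3) = 1.41421
r/s = -1 / 1.41421 = -0.707

-0.707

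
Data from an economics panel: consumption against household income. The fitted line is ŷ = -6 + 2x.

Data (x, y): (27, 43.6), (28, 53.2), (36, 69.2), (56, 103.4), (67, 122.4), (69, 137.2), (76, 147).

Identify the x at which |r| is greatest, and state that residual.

x=27: ŷ = -6 + 2·27 = 48; r = 43.6 − 48 = -4.4
x=28: ŷ = -6 + 2·28 = 50; r = 53.2 − 50 = 3.2
x=36: ŷ = -6 + 2·36 = 66; r = 69.2 − 66 = 3.2
x=56: ŷ = -6 + 2·56 = 106; r = 103.4 − 106 = -2.6
x=67: ŷ = -6 + 2·67 = 128; r = 122.4 − 128 = -5.6
x=69: ŷ = -6 + 2·69 = 132; r = 137.2 − 132 = 5.2
x=76: ŷ = -6 + 2·76 = 146; r = 147 − 146 = 1
Largest |r| is 5.6 at x = 67, residual -5.6.

x = 67, r = -5.6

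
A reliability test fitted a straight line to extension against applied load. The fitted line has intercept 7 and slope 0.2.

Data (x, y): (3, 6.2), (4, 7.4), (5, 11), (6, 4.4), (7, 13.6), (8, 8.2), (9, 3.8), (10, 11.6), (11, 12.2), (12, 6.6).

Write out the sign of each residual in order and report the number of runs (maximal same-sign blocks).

7 runs

x=3: ŷ = 7 + 0.2·3 = 7.6; e = 6.2 − 7.6 = -1.4
x=4: ŷ = 7 + 0.2·4 = 7.8; e = 7.4 − 7.8 = -0.4
x=5: ŷ = 7 + 0.2·5 = 8; e = 11 − 8 = 3
x=6: ŷ = 7 + 0.2·6 = 8.2; e = 4.4 − 8.2 = -3.8
x=7: ŷ = 7 + 0.2·7 = 8.4; e = 13.6 − 8.4 = 5.2
x=8: ŷ = 7 + 0.2·8 = 8.6; e = 8.2 − 8.6 = -0.4
x=9: ŷ = 7 + 0.2·9 = 8.8; e = 3.8 − 8.8 = -5
x=10: ŷ = 7 + 0.2·10 = 9; e = 11.6 − 9 = 2.6
x=11: ŷ = 7 + 0.2·11 = 9.2; e = 12.2 − 9.2 = 3
x=12: ŷ = 7 + 0.2·12 = 9.4; e = 6.6 − 9.4 = -2.8
Signs: − − + − + − − + + −
Runs: −×2, +×1, −×1, +×1, −×2, +×2, −×1 → 7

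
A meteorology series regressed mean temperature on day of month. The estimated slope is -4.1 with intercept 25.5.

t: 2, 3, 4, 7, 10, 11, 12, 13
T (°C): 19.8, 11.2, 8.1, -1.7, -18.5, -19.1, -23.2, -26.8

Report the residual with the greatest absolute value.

t=2: T̂ = 25.5 − 4.1·2 = 17.3; e = 19.8 − 17.3 = 2.5
t=3: T̂ = 25.5 − 4.1·3 = 13.2; e = 11.2 − 13.2 = -2
t=4: T̂ = 25.5 − 4.1·4 = 9.1; e = 8.1 − 9.1 = -1
t=7: T̂ = 25.5 − 4.1·7 = -3.2; e = -1.7 − (-3.2) = 1.5
t=10: T̂ = 25.5 − 4.1·10 = -15.5; e = -18.5 − (-15.5) = -3
t=11: T̂ = 25.5 − 4.1·11 = -19.6; e = -19.1 − (-19.6) = 0.5
t=12: T̂ = 25.5 − 4.1·12 = -23.7; e = -23.2 − (-23.7) = 0.5
t=13: T̂ = 25.5 − 4.1·13 = -27.8; e = -26.8 − (-27.8) = 1
Largest |e| is 3 at t = 10, residual -3.

e = -3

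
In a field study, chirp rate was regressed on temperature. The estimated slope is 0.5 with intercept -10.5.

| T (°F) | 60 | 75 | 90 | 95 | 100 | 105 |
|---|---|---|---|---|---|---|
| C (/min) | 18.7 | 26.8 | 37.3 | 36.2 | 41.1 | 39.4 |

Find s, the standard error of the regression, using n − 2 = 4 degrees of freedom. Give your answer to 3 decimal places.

T=60: ŷ = -10.5 + 0.5·60 = 19.5; e = 18.7 − 19.5 = -0.8
T=75: ŷ = -10.5 + 0.5·75 = 27; e = 26.8 − 27 = -0.2
T=90: ŷ = -10.5 + 0.5·90 = 34.5; e = 37.3 − 34.5 = 2.8
T=95: ŷ = -10.5 + 0.5·95 = 37; e = 36.2 − 37 = -0.8
T=100: ŷ = -10.5 + 0.5·100 = 39.5; e = 41.1 − 39.5 = 1.6
T=105: ŷ = -10.5 + 0.5·105 = 42; e = 39.4 − 42 = -2.6
SSE = 0.64 + 0.04 + 7.84 + 0.64 + 2.56 + 6.76 = 18.48
s = √(18.48/4) = √4.62 ≈ 2.149

s = 2.149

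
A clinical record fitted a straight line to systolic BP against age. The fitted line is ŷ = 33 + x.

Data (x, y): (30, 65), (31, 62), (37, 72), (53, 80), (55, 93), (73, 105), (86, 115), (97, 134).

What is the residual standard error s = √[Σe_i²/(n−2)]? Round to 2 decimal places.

x=30: ŷ = 33 + 30 = 63; e = 65 − 63 = 2
x=31: ŷ = 33 + 31 = 64; e = 62 − 64 = -2
x=37: ŷ = 33 + 37 = 70; e = 72 − 70 = 2
x=53: ŷ = 33 + 53 = 86; e = 80 − 86 = -6
x=55: ŷ = 33 + 55 = 88; e = 93 − 88 = 5
x=73: ŷ = 33 + 73 = 106; e = 105 − 106 = -1
x=86: ŷ = 33 + 86 = 119; e = 115 − 119 = -4
x=97: ŷ = 33 + 97 = 130; e = 134 − 130 = 4
SSE = 4 + 4 + 4 + 36 + 25 + 1 + 16 + 16 = 106
s = √(106/6) = √17.6667 ≈ 4.20

s = 4.20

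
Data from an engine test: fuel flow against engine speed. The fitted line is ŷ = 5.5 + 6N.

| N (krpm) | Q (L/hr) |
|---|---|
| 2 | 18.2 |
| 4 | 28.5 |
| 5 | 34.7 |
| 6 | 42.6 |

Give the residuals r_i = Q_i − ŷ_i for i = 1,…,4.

N=2: ŷ = 5.5 + 6·2 = 17.5; r = 18.2 − 17.5 = 0.7
N=4: ŷ = 5.5 + 6·4 = 29.5; r = 28.5 − 29.5 = -1
N=5: ŷ = 5.5 + 6·5 = 35.5; r = 34.7 − 35.5 = -0.8
N=6: ŷ = 5.5 + 6·6 = 41.5; r = 42.6 − 41.5 = 1.1

0.7, -1, -0.8, 1.1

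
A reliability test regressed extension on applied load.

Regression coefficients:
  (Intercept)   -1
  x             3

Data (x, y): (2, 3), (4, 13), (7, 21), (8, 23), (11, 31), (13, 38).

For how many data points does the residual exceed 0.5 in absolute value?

x=2: ŷ = -1 + 3·2 = 5; r = 3 − 5 = -2
x=4: ŷ = -1 + 3·4 = 11; r = 13 − 11 = 2
x=7: ŷ = -1 + 3·7 = 20; r = 21 − 20 = 1
x=8: ŷ = -1 + 3·8 = 23; r = 23 − 23 = 0
x=11: ŷ = -1 + 3·11 = 32; r = 31 − 32 = -1
x=13: ŷ = -1 + 3·13 = 38; r = 38 − 38 = 0
|r| > 0.5: x=2 (|r|=2), x=4 (|r|=2), x=7 (|r|=1), x=11 (|r|=1) → 4

4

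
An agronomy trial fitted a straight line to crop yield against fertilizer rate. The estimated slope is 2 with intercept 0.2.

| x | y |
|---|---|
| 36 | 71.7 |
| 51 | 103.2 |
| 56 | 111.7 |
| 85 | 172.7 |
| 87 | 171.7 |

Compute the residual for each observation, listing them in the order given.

-0.5, 1, -0.5, 2.5, -2.5

x=36: ŷ = 0.2 + 2·36 = 72.2; r = 71.7 − 72.2 = -0.5
x=51: ŷ = 0.2 + 2·51 = 102.2; r = 103.2 − 102.2 = 1
x=56: ŷ = 0.2 + 2·56 = 112.2; r = 111.7 − 112.2 = -0.5
x=85: ŷ = 0.2 + 2·85 = 170.2; r = 172.7 − 170.2 = 2.5
x=87: ŷ = 0.2 + 2·87 = 174.2; r = 171.7 − 174.2 = -2.5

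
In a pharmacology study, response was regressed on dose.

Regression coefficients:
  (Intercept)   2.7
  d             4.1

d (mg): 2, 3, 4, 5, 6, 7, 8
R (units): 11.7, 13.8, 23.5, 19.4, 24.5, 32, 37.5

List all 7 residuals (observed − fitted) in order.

0.8, -1.2, 4.4, -3.8, -2.8, 0.6, 2

d=2: ŷ = 2.7 + 4.1·2 = 10.9; e = 11.7 − 10.9 = 0.8
d=3: ŷ = 2.7 + 4.1·3 = 15; e = 13.8 − 15 = -1.2
d=4: ŷ = 2.7 + 4.1·4 = 19.1; e = 23.5 − 19.1 = 4.4
d=5: ŷ = 2.7 + 4.1·5 = 23.2; e = 19.4 − 23.2 = -3.8
d=6: ŷ = 2.7 + 4.1·6 = 27.3; e = 24.5 − 27.3 = -2.8
d=7: ŷ = 2.7 + 4.1·7 = 31.4; e = 32 − 31.4 = 0.6
d=8: ŷ = 2.7 + 4.1·8 = 35.5; e = 37.5 − 35.5 = 2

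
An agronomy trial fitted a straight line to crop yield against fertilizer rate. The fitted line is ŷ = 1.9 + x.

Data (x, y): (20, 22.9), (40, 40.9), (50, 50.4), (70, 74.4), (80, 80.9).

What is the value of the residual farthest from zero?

x=20: ŷ = 1.9 + 20 = 21.9; e = 22.9 − 21.9 = 1
x=40: ŷ = 1.9 + 40 = 41.9; e = 40.9 − 41.9 = -1
x=50: ŷ = 1.9 + 50 = 51.9; e = 50.4 − 51.9 = -1.5
x=70: ŷ = 1.9 + 70 = 71.9; e = 74.4 − 71.9 = 2.5
x=80: ŷ = 1.9 + 80 = 81.9; e = 80.9 − 81.9 = -1
Largest |e| is 2.5 at x = 70, residual 2.5.

e = 2.5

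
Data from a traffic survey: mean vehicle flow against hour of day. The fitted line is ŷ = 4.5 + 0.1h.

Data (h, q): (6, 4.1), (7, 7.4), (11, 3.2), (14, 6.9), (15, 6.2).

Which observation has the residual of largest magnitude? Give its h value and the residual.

h = 11, r = -2.4

h=6: ŷ = 4.5 + 0.1·6 = 5.1; r = 4.1 − 5.1 = -1
h=7: ŷ = 4.5 + 0.1·7 = 5.2; r = 7.4 − 5.2 = 2.2
h=11: ŷ = 4.5 + 0.1·11 = 5.6; r = 3.2 − 5.6 = -2.4
h=14: ŷ = 4.5 + 0.1·14 = 5.9; r = 6.9 − 5.9 = 1
h=15: ŷ = 4.5 + 0.1·15 = 6; r = 6.2 − 6 = 0.2
Largest |r| is 2.4 at h = 11, residual -2.4.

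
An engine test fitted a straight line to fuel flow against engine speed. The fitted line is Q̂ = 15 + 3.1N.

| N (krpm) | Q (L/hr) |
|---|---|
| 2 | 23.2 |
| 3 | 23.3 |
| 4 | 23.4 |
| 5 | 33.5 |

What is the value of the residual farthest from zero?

r = -4

N=2: Q̂ = 15 + 3.1·2 = 21.2; r = 23.2 − 21.2 = 2
N=3: Q̂ = 15 + 3.1·3 = 24.3; r = 23.3 − 24.3 = -1
N=4: Q̂ = 15 + 3.1·4 = 27.4; r = 23.4 − 27.4 = -4
N=5: Q̂ = 15 + 3.1·5 = 30.5; r = 33.5 − 30.5 = 3
Largest |r| is 4 at N = 4, residual -4.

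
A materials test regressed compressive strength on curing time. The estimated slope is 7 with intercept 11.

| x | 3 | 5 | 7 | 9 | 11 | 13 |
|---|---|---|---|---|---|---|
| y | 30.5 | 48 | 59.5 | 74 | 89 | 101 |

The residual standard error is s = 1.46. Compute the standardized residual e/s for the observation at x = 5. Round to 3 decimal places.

1.370

ŷ = 11 + 7·5 = 46
e = 48 − 46 = 2
e/s = 2 / 1.46 = 1.370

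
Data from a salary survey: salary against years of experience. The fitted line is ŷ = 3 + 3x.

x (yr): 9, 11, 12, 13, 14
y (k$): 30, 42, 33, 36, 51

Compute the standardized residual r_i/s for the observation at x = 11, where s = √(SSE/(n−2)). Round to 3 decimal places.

0.866

x=9: ŷ = 3 + 3·9 = 30; r = 30 − 30 = 0
x=11: ŷ = 3 + 3·11 = 36; r = 42 − 36 = 6
x=12: ŷ = 3 + 3·12 = 39; r = 33 − 39 = -6
x=13: ŷ = 3 + 3·13 = 42; r = 36 − 42 = -6
x=14: ŷ = 3 + 3·14 = 45; r = 51 − 45 = 6
SSE = 0 + 36 + 36 + 36 + 36 = 144
s = √(144/3) = 6.9282
r/s = 6 / 6.9282 = 0.866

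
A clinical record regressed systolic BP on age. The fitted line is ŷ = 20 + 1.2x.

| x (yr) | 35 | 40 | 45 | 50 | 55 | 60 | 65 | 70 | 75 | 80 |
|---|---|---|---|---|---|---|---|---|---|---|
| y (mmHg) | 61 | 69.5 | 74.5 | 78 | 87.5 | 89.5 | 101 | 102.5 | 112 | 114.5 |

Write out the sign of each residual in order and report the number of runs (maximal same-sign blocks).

9 runs

x=35: ŷ = 20 + 1.2·35 = 62; r = 61 − 62 = -1
x=40: ŷ = 20 + 1.2·40 = 68; r = 69.5 − 68 = 1.5
x=45: ŷ = 20 + 1.2·45 = 74; r = 74.5 − 74 = 0.5
x=50: ŷ = 20 + 1.2·50 = 80; r = 78 − 80 = -2
x=55: ŷ = 20 + 1.2·55 = 86; r = 87.5 − 86 = 1.5
x=60: ŷ = 20 + 1.2·60 = 92; r = 89.5 − 92 = -2.5
x=65: ŷ = 20 + 1.2·65 = 98; r = 101 − 98 = 3
x=70: ŷ = 20 + 1.2·70 = 104; r = 102.5 − 104 = -1.5
x=75: ŷ = 20 + 1.2·75 = 110; r = 112 − 110 = 2
x=80: ŷ = 20 + 1.2·80 = 116; r = 114.5 − 116 = -1.5
Signs: − + + − + − + − + −
Runs: −×1, +×2, −×1, +×1, −×1, +×1, −×1, +×1, −×1 → 9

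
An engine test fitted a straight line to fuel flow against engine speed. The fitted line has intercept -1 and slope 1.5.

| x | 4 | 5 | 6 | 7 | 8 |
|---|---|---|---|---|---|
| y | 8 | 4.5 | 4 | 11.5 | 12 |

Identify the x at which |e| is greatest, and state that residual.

x=4: ŷ = -1 + 1.5·4 = 5; e = 8 − 5 = 3
x=5: ŷ = -1 + 1.5·5 = 6.5; e = 4.5 − 6.5 = -2
x=6: ŷ = -1 + 1.5·6 = 8; e = 4 − 8 = -4
x=7: ŷ = -1 + 1.5·7 = 9.5; e = 11.5 − 9.5 = 2
x=8: ŷ = -1 + 1.5·8 = 11; e = 12 − 11 = 1
Largest |e| is 4 at x = 6, residual -4.

x = 6, e = -4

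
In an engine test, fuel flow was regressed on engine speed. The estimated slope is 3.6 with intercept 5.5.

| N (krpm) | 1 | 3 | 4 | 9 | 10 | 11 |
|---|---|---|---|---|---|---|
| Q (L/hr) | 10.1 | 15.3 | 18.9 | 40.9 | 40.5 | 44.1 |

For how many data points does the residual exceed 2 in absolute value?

N=1: ŷ = 5.5 + 3.6·1 = 9.1; e = 10.1 − 9.1 = 1
N=3: ŷ = 5.5 + 3.6·3 = 16.3; e = 15.3 − 16.3 = -1
N=4: ŷ = 5.5 + 3.6·4 = 19.9; e = 18.9 − 19.9 = -1
N=9: ŷ = 5.5 + 3.6·9 = 37.9; e = 40.9 − 37.9 = 3
N=10: ŷ = 5.5 + 3.6·10 = 41.5; e = 40.5 − 41.5 = -1
N=11: ŷ = 5.5 + 3.6·11 = 45.1; e = 44.1 − 45.1 = -1
|e| > 2: N=9 (|e|=3) → 1

1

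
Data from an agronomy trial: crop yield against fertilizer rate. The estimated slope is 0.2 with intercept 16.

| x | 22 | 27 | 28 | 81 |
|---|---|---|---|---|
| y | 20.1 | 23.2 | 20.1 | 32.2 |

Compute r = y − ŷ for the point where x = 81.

r = 0

ŷ = 16 + 0.2·81 = 32.2
r = 32.2 − 32.2 = 0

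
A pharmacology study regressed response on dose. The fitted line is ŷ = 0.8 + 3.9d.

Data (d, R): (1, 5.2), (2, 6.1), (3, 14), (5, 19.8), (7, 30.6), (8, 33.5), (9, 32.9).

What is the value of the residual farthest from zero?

d=1: ŷ = 0.8 + 3.9·1 = 4.7; e = 5.2 − 4.7 = 0.5
d=2: ŷ = 0.8 + 3.9·2 = 8.6; e = 6.1 − 8.6 = -2.5
d=3: ŷ = 0.8 + 3.9·3 = 12.5; e = 14 − 12.5 = 1.5
d=5: ŷ = 0.8 + 3.9·5 = 20.3; e = 19.8 − 20.3 = -0.5
d=7: ŷ = 0.8 + 3.9·7 = 28.1; e = 30.6 − 28.1 = 2.5
d=8: ŷ = 0.8 + 3.9·8 = 32; e = 33.5 − 32 = 1.5
d=9: ŷ = 0.8 + 3.9·9 = 35.9; e = 32.9 − 35.9 = -3
Largest |e| is 3 at d = 9, residual -3.

e = -3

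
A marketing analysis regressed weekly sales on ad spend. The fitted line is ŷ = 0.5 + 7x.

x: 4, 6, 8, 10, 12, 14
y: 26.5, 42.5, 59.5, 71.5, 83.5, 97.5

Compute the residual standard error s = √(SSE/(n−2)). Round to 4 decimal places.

x=4: ŷ = 0.5 + 7·4 = 28.5; r = 26.5 − 28.5 = -2
x=6: ŷ = 0.5 + 7·6 = 42.5; r = 42.5 − 42.5 = 0
x=8: ŷ = 0.5 + 7·8 = 56.5; r = 59.5 − 56.5 = 3
x=10: ŷ = 0.5 + 7·10 = 70.5; r = 71.5 − 70.5 = 1
x=12: ŷ = 0.5 + 7·12 = 84.5; r = 83.5 − 84.5 = -1
x=14: ŷ = 0.5 + 7·14 = 98.5; r = 97.5 − 98.5 = -1
SSE = 4 + 0 + 9 + 1 + 1 + 1 = 16
s = √(16/4) = √4 ≈ 2.0000

s = 2.0000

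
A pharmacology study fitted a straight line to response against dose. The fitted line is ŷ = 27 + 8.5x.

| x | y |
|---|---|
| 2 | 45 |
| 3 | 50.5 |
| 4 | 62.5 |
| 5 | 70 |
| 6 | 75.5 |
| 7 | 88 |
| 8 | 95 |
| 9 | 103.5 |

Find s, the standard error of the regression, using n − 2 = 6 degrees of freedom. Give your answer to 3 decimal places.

s = 1.633

x=2: ŷ = 27 + 8.5·2 = 44; r = 45 − 44 = 1
x=3: ŷ = 27 + 8.5·3 = 52.5; r = 50.5 − 52.5 = -2
x=4: ŷ = 27 + 8.5·4 = 61; r = 62.5 − 61 = 1.5
x=5: ŷ = 27 + 8.5·5 = 69.5; r = 70 − 69.5 = 0.5
x=6: ŷ = 27 + 8.5·6 = 78; r = 75.5 − 78 = -2.5
x=7: ŷ = 27 + 8.5·7 = 86.5; r = 88 − 86.5 = 1.5
x=8: ŷ = 27 + 8.5·8 = 95; r = 95 − 95 = 0
x=9: ŷ = 27 + 8.5·9 = 103.5; r = 103.5 − 103.5 = 0
SSE = 1 + 4 + 2.25 + 0.25 + 6.25 + 2.25 + 0 + 0 = 16
s = √(16/6) = √2.66667 ≈ 1.633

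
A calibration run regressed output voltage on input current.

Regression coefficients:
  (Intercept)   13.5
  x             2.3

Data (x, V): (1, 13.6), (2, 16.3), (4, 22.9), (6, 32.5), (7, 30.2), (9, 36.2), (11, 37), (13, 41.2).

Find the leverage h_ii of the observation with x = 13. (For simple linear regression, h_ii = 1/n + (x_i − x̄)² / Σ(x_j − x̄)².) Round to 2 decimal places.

h = 0.45

x̄ = (1 + 2 + 4 + 6 + 7 + 9 + 11 + 13)/8 = 6.625
Σ(x − x̄)² = 31.6406 + 21.3906 + 6.89062 + 0.390625 + 0.140625 + 5.64062 + 19.1406 + 40.6406 = 125.875
h = 1/8 + (6.375)²/125.875 = 0.125 + 0.322865 = 0.45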